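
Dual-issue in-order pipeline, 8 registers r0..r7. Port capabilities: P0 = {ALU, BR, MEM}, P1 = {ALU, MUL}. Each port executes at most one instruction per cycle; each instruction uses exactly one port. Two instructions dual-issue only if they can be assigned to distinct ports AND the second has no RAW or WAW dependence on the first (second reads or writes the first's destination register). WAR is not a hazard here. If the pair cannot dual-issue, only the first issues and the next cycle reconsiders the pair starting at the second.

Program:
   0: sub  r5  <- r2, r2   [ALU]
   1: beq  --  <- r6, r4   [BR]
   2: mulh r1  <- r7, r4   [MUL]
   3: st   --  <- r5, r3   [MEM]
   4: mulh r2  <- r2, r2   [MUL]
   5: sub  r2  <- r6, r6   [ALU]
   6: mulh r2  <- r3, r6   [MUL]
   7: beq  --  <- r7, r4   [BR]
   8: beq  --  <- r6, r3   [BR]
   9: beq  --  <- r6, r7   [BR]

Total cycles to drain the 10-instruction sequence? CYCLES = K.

CYCLES = 7

t=0 i0,i1:sub;beq ; dual
t=1 i2,i3:mulh;st ; dual
t=2 i4:mulh ; WAW r2
t=3 i5:sub ; WAW r2
t=4 i6,i7:mulh;beq ; dual
t=5 i8:beq ; no-port BR/BR
t=6 i9:beq ; tail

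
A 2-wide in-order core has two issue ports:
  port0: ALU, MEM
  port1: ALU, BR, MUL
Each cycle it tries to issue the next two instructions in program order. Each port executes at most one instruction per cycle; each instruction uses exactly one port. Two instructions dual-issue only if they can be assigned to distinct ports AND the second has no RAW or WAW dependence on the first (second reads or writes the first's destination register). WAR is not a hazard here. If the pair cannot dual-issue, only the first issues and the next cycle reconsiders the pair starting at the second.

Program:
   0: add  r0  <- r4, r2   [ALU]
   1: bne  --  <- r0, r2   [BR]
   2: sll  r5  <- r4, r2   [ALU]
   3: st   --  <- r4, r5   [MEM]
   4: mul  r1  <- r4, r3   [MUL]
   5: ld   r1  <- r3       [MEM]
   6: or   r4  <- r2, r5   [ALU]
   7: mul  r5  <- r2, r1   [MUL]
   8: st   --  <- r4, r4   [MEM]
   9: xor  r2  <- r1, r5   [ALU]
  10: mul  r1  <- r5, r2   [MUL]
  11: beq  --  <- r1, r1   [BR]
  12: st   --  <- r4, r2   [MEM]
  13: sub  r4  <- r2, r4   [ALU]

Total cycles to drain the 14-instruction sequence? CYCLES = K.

c0: i0 add  RAW r0
c1: i1,i2 bne+sll  2-wide
c2: i3,i4 st+mul  2-wide
c3: i5,i6 ld+or  2-wide
c4: i7,i8 mul+st  2-wide
c5: i9 xor  RAW r2
c6: i10 mul  no-port MUL/BR
c7: i11,i12 beq+st  2-wide
c8: i13 sub  tail

CYCLES = 9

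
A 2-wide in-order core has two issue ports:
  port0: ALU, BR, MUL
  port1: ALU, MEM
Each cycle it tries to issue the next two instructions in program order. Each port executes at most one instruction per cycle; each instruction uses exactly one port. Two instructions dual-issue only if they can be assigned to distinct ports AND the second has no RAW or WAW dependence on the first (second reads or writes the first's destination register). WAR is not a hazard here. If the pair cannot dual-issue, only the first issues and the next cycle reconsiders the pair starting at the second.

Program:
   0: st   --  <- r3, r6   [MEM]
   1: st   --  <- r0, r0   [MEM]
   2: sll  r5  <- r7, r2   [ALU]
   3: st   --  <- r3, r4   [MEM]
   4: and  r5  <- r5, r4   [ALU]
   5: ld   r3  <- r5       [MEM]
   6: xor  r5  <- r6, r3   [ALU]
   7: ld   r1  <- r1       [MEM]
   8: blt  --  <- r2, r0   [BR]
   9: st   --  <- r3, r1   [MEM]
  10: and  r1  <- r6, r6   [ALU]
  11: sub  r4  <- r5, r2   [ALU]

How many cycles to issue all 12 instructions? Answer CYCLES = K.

CYCLES = 7

[0] i0  st.MEM  -- no-port MEM/MEM
[1] i1/i2  st.MEM+sll.ALU  -- 2-wide
[2] i3/i4  st.MEM+and.ALU  -- 2-wide
[3] i5  ld.MEM  -- RAW r3
[4] i6/i7  xor.ALU+ld.MEM  -- 2-wide
[5] i8/i9  blt.BR+st.MEM  -- 2-wide
[6] i10/i11  and.ALU+sub.ALU  -- 2-wide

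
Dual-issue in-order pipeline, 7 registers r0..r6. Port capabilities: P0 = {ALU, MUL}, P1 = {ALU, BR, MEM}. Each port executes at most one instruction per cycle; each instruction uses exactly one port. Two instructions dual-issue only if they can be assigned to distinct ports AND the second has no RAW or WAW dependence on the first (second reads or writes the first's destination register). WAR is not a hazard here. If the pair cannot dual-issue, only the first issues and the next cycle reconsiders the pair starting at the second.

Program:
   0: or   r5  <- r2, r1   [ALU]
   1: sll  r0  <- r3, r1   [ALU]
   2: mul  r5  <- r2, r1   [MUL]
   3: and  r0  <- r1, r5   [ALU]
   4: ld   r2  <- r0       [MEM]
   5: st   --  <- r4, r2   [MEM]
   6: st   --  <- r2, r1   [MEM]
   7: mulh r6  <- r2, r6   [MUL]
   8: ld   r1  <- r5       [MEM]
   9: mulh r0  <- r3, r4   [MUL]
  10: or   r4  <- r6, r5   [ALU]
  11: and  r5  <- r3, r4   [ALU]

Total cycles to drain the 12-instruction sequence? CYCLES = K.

CYCLES = 9

#0 head=0: or.ALU+sll.ALU i0,i1 pair
#1 head=2: mul.MUL i2 RAW r5
#2 head=3: and.ALU i3 RAW r0
#3 head=4: ld.MEM i4 no-port MEM/MEM
#4 head=5: st.MEM i5 no-port MEM/MEM
#5 head=6: st.MEM+mulh.MUL i6,i7 pair
#6 head=8: ld.MEM+mulh.MUL i8,i9 pair
#7 head=10: or.ALU i10 RAW r4
#8 head=11: and.ALU i11 tail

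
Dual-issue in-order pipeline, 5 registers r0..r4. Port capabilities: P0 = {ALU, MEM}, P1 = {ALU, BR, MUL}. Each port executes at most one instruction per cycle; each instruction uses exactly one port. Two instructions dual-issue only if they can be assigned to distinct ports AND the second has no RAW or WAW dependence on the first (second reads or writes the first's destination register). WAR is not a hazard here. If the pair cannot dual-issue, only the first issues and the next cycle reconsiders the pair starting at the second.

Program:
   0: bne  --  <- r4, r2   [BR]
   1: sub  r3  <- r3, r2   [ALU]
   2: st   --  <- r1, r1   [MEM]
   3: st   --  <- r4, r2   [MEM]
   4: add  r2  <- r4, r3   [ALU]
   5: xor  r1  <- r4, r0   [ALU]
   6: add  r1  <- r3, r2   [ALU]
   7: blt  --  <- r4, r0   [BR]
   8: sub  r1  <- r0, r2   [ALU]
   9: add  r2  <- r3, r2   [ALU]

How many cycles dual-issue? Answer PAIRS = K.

PAIRS = 4

t=0 i0&i1:bne sub ; dual
t=1 i2:st ; no-port MEM/MEM
t=2 i3&i4:st add ; dual
t=3 i5:xor ; WAW r1
t=4 i6&i7:add blt ; dual
t=5 i8&i9:sub add ; dual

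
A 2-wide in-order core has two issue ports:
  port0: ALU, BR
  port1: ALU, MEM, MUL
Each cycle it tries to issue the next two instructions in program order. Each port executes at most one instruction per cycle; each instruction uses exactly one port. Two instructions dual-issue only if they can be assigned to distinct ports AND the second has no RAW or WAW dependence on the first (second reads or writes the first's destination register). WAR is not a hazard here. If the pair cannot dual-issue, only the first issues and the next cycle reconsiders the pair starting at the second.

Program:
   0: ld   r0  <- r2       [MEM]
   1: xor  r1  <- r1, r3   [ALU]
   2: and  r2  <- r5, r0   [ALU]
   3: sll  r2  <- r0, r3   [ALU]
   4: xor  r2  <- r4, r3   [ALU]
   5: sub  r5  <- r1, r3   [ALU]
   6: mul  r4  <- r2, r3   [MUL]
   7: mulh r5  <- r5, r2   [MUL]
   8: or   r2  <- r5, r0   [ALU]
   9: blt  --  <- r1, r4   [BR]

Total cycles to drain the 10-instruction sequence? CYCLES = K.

0. ld.MEM xor.ALU @i0+i1  | pair
1. and.ALU @i2  | WAW r2
2. sll.ALU @i3  | WAW r2
3. xor.ALU sub.ALU @i4+i5  | pair
4. mul.MUL @i6  | no-port MUL/MUL
5. mulh.MUL @i7  | RAW r5
6. or.ALU blt.BR @i8+i9  | pair

CYCLES = 7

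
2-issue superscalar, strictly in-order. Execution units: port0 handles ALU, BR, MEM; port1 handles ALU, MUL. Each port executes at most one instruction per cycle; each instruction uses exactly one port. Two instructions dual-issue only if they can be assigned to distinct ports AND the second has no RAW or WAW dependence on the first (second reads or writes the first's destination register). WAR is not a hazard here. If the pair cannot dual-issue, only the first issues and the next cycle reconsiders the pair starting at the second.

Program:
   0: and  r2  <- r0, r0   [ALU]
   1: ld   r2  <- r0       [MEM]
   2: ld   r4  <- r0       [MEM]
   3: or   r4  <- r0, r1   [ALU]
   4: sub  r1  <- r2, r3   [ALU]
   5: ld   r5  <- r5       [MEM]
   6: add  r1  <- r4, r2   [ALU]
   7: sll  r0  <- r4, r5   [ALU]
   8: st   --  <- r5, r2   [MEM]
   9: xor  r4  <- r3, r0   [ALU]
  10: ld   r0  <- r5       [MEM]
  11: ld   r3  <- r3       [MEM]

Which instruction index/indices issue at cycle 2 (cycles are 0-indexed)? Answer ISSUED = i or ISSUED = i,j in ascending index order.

  cy0 -> i0 (and) WAW r2
  cy1 -> i1 (ld) no-port MEM/MEM
  cy2 -> i2 (ld) WAW r4
  cy3 -> i3/i4 (or sub) 2-wide
  cy4 -> i5/i6 (ld add) 2-wide
  cy5 -> i7/i8 (sll st) 2-wide
  cy6 -> i9/i10 (xor ld) 2-wide
  cy7 -> i11 (ld) tail

ISSUED = 2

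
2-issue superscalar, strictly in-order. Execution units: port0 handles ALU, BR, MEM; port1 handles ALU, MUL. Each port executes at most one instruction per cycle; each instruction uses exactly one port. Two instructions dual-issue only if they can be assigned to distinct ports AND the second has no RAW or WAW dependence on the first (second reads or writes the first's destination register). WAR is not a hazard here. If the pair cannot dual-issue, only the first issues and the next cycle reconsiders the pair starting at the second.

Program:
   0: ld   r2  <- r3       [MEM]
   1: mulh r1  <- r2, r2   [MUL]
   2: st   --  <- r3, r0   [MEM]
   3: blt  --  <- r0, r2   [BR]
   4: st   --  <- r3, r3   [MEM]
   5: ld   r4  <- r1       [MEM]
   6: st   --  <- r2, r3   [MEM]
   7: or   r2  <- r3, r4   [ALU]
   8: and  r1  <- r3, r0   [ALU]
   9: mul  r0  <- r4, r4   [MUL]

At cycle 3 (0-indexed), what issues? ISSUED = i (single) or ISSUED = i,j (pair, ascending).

ISSUED = 4

0. ld.MEM @i0  | RAW r2
1. mulh.MUL/st.MEM @i1,i2  | pair
2. blt.BR @i3  | no-port BR/MEM
3. st.MEM @i4  | no-port MEM/MEM
4. ld.MEM @i5  | no-port MEM/MEM
5. st.MEM/or.ALU @i6,i7  | pair
6. and.ALU/mul.MUL @i8,i9  | pair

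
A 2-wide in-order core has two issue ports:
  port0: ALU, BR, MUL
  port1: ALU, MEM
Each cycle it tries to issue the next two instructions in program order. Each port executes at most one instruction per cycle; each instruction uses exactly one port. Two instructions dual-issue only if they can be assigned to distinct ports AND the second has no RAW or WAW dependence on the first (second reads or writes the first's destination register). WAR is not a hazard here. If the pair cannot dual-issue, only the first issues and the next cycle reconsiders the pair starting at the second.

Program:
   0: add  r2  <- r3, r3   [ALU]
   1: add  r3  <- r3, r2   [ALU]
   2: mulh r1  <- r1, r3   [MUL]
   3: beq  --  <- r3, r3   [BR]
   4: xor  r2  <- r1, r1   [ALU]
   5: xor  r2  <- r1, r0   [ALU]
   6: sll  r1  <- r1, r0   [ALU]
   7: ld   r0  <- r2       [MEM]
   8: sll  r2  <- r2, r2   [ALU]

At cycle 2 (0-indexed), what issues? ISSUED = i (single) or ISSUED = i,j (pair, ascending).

0. add.ALU @i0  | RAW r2
1. add.ALU @i1  | RAW r3
2. mulh.MUL @i2  | no-port MUL/BR
3. beq.BR/xor.ALU @i3&i4  | pair
4. xor.ALU/sll.ALU @i5&i6  | pair
5. ld.MEM/sll.ALU @i7&i8  | pair

ISSUED = 2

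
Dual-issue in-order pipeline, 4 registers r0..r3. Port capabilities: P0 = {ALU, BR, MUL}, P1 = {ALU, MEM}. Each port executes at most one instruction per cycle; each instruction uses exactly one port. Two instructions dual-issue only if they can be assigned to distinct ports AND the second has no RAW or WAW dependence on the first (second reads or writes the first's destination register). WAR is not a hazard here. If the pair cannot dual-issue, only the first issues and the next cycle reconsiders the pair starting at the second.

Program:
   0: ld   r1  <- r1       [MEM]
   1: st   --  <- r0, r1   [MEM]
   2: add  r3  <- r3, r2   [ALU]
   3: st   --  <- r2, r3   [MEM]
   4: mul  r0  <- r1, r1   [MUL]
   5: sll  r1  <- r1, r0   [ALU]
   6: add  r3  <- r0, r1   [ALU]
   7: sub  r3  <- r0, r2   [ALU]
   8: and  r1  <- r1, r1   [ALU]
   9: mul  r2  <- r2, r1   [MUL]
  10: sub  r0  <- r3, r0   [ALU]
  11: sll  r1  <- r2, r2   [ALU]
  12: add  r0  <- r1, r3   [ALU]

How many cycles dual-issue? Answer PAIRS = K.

c0: i0 ld  no-port MEM/MEM
c1: i1,i2 st+add  2-wide
c2: i3,i4 st+mul  2-wide
c3: i5 sll  RAW r1
c4: i6 add  WAW r3
c5: i7,i8 sub+and  2-wide
c6: i9,i10 mul+sub  2-wide
c7: i11 sll  RAW r1
c8: i12 add  tail

PAIRS = 4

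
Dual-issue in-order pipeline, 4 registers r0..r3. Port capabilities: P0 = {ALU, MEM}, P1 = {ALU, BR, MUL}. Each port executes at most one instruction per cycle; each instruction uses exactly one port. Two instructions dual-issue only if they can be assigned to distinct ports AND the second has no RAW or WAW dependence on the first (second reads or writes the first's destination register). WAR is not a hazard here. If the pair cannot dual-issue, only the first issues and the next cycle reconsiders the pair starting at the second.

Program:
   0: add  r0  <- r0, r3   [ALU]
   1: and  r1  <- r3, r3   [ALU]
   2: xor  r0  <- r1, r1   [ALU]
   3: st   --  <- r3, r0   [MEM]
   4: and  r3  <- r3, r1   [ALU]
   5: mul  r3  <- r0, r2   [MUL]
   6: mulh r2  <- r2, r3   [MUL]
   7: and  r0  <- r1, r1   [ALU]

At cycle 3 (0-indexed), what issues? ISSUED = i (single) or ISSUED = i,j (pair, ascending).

ISSUED = 5

c0: i0/i1 add.ALU+and.ALU  dual
c1: i2 xor.ALU  RAW r0
c2: i3/i4 st.MEM+and.ALU  dual
c3: i5 mul.MUL  no-port MUL/MUL
c4: i6/i7 mulh.MUL+and.ALU  dual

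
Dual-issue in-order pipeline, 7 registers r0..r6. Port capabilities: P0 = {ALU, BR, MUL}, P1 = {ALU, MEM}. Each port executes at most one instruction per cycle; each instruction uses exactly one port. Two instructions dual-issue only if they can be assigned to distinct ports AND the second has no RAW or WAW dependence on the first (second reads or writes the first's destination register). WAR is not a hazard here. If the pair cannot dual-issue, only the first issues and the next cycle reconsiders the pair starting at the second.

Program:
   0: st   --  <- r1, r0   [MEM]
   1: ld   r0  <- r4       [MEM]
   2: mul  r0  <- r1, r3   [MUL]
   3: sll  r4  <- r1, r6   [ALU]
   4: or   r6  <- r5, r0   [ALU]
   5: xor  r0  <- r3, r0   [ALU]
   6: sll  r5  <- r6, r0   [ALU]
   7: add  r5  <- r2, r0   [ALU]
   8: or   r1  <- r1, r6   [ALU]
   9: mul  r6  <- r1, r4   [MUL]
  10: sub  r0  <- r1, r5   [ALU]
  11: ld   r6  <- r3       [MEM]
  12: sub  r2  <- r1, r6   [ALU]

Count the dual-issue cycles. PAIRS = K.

PAIRS = 4

c0: i0 st.MEM  no-port MEM/MEM
c1: i1 ld.MEM  WAW r0
c2: i2&i3 mul.MUL;sll.ALU  pair
c3: i4&i5 or.ALU;xor.ALU  pair
c4: i6 sll.ALU  WAW r5
c5: i7&i8 add.ALU;or.ALU  pair
c6: i9&i10 mul.MUL;sub.ALU  pair
c7: i11 ld.MEM  RAW r6
c8: i12 sub.ALU  tail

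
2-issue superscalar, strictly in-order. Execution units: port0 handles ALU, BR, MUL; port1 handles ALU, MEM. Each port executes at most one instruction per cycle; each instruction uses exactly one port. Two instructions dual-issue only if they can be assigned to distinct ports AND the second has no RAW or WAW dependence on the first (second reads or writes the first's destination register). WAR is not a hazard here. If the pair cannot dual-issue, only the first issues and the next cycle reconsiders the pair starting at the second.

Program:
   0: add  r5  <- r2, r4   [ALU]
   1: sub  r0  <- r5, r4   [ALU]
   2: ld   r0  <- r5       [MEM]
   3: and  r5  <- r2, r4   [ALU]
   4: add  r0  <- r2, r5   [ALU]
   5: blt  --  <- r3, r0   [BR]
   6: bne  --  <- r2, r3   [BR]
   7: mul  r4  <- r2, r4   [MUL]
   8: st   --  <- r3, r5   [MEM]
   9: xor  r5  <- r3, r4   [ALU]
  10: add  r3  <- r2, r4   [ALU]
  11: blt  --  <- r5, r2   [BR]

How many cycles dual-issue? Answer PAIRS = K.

t=0 i0:add.ALU ; RAW r5
t=1 i1:sub.ALU ; WAW r0
t=2 i2&i3:ld.MEM and.ALU ; pair
t=3 i4:add.ALU ; RAW r0
t=4 i5:blt.BR ; no-port BR/BR
t=5 i6:bne.BR ; no-port BR/MUL
t=6 i7&i8:mul.MUL st.MEM ; pair
t=7 i9&i10:xor.ALU add.ALU ; pair
t=8 i11:blt.BR ; tail

PAIRS = 3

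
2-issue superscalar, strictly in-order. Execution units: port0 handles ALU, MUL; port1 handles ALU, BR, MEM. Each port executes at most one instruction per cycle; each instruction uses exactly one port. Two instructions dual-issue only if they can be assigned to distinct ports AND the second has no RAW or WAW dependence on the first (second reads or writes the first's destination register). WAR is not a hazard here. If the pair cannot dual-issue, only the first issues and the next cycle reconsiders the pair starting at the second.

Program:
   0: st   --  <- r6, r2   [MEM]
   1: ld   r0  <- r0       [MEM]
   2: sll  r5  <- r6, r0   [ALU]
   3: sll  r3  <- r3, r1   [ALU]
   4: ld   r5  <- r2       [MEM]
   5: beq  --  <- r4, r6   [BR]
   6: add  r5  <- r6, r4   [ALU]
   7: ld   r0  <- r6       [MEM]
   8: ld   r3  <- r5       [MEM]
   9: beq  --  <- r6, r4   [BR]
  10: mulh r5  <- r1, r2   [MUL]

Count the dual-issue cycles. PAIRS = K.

PAIRS = 3

0. st @i0  | no-port MEM/MEM
1. ld @i1  | RAW r0
2. sll;sll @i2&i3  | dual
3. ld @i4  | no-port MEM/BR
4. beq;add @i5&i6  | dual
5. ld @i7  | no-port MEM/MEM
6. ld @i8  | no-port MEM/BR
7. beq;mulh @i9&i10  | dual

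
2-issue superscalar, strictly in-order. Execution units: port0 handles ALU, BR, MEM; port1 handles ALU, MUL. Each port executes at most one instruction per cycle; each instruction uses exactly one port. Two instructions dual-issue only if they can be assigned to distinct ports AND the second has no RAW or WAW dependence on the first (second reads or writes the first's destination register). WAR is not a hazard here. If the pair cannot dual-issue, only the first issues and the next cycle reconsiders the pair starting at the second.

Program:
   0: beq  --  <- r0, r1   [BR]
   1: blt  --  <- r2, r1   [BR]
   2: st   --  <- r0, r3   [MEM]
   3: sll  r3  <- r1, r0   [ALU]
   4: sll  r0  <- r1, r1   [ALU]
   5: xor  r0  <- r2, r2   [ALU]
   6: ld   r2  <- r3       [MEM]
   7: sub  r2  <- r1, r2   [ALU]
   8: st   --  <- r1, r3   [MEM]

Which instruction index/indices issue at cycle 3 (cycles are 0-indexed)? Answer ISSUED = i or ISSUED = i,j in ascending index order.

ISSUED = 4

0. beq.BR @i0  | no-port BR/BR
1. blt.BR @i1  | no-port BR/MEM
2. st.MEM;sll.ALU @i2/i3  | pair
3. sll.ALU @i4  | WAW r0
4. xor.ALU;ld.MEM @i5/i6  | pair
5. sub.ALU;st.MEM @i7/i8  | pair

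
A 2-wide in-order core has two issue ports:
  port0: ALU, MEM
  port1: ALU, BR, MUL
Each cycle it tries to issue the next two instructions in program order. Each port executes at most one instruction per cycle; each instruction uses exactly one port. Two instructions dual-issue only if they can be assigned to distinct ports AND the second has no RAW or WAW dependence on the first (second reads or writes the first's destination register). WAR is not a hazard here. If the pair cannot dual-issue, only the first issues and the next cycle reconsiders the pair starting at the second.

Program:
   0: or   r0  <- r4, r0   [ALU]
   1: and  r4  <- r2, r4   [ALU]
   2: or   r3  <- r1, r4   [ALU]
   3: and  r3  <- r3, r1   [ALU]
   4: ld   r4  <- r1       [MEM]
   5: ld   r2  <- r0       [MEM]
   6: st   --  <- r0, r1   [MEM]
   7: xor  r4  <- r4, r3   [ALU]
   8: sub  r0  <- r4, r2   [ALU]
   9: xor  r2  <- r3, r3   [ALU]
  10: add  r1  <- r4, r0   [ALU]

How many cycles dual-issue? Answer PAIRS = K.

PAIRS = 4

#0 head=0: or/and i0+i1 pair
#1 head=2: or i2 RAW+WAW r3
#2 head=3: and/ld i3+i4 pair
#3 head=5: ld i5 no-port MEM/MEM
#4 head=6: st/xor i6+i7 pair
#5 head=8: sub/xor i8+i9 pair
#6 head=10: add i10 tail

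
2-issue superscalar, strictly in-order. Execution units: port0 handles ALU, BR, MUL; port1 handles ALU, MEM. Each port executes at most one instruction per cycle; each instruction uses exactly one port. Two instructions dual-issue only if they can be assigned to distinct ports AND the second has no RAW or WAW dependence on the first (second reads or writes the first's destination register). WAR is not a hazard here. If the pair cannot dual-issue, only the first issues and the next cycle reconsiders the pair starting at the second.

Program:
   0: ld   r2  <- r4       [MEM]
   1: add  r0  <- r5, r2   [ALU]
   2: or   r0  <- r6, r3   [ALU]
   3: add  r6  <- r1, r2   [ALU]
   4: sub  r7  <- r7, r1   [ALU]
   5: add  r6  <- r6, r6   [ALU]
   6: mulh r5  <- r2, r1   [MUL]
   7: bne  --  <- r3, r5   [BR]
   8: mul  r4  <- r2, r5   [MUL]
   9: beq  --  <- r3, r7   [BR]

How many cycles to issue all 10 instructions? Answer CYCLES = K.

CYCLES = 8

c0: i0 ld  RAW r2
c1: i1 add  WAW r0
c2: i2&i3 or add  2-wide
c3: i4&i5 sub add  2-wide
c4: i6 mulh  no-port MUL/BR
c5: i7 bne  no-port BR/MUL
c6: i8 mul  no-port MUL/BR
c7: i9 beq  tail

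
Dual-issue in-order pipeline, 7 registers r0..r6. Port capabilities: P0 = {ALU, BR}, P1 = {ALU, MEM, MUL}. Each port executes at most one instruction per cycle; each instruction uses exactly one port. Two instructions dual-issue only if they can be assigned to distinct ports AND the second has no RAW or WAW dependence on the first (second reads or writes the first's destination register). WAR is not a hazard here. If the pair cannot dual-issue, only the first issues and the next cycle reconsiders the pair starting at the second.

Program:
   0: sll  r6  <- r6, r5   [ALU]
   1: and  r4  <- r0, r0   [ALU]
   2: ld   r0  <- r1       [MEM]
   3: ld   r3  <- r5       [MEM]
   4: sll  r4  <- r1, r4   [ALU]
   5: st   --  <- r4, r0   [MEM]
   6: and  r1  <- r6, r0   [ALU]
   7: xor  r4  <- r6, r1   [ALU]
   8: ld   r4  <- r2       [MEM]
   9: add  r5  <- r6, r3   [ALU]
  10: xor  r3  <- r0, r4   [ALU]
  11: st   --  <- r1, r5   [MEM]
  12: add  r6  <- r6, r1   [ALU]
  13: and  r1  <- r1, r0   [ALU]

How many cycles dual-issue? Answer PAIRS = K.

PAIRS = 6

  cy0 -> i0,i1 (sll.ALU/and.ALU) dual
  cy1 -> i2 (ld.MEM) no-port MEM/MEM
  cy2 -> i3,i4 (ld.MEM/sll.ALU) dual
  cy3 -> i5,i6 (st.MEM/and.ALU) dual
  cy4 -> i7 (xor.ALU) WAW r4
  cy5 -> i8,i9 (ld.MEM/add.ALU) dual
  cy6 -> i10,i11 (xor.ALU/st.MEM) dual
  cy7 -> i12,i13 (add.ALU/and.ALU) dual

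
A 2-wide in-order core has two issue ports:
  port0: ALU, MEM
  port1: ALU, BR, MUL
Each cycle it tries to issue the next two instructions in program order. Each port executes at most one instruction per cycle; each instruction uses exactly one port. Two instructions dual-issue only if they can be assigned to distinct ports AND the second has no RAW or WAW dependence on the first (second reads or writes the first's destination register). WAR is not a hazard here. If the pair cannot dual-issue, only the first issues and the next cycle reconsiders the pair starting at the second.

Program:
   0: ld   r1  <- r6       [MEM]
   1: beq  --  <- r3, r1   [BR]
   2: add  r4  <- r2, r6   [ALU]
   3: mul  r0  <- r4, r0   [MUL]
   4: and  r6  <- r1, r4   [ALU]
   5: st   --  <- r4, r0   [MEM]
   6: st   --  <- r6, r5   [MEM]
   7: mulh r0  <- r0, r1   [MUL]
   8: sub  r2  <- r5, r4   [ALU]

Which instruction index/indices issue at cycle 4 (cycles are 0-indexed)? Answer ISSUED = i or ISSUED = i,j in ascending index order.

[0] i0  ld.MEM  -- RAW r1
[1] i1+i2  beq.BR;add.ALU  -- pair
[2] i3+i4  mul.MUL;and.ALU  -- pair
[3] i5  st.MEM  -- no-port MEM/MEM
[4] i6+i7  st.MEM;mulh.MUL  -- pair
[5] i8  sub.ALU  -- tail

ISSUED = 6,7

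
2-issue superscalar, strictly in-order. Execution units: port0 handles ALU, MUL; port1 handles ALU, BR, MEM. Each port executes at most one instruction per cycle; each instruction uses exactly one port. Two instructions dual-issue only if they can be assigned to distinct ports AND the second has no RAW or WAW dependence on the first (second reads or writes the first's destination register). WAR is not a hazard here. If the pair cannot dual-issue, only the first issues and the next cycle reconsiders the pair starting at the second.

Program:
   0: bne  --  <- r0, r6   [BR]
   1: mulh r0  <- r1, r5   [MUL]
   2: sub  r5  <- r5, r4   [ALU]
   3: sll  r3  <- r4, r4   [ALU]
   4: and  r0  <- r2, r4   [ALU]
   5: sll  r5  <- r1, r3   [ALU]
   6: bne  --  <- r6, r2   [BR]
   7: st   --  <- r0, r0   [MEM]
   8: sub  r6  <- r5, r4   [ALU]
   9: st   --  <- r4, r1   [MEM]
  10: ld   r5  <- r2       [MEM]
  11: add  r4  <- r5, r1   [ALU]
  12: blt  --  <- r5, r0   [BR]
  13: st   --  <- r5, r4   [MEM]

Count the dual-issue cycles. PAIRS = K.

c0: i0/i1 bne.BR+mulh.MUL  pair
c1: i2/i3 sub.ALU+sll.ALU  pair
c2: i4/i5 and.ALU+sll.ALU  pair
c3: i6 bne.BR  no-port BR/MEM
c4: i7/i8 st.MEM+sub.ALU  pair
c5: i9 st.MEM  no-port MEM/MEM
c6: i10 ld.MEM  RAW r5
c7: i11/i12 add.ALU+blt.BR  pair
c8: i13 st.MEM  tail

PAIRS = 5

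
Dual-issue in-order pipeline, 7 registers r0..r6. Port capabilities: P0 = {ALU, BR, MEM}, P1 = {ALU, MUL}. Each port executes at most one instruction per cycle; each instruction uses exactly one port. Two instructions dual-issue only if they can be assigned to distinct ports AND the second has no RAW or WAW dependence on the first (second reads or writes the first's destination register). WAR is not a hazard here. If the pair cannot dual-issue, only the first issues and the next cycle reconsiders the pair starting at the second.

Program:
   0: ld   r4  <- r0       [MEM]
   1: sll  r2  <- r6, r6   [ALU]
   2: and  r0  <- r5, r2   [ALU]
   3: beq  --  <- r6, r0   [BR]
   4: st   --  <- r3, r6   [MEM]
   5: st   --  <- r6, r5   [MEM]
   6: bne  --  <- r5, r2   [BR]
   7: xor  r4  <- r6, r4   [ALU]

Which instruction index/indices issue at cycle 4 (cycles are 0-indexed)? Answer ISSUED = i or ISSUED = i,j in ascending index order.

t=0 i0/i1:ld.MEM+sll.ALU ; pair
t=1 i2:and.ALU ; RAW r0
t=2 i3:beq.BR ; no-port BR/MEM
t=3 i4:st.MEM ; no-port MEM/MEM
t=4 i5:st.MEM ; no-port MEM/BR
t=5 i6/i7:bne.BR+xor.ALU ; pair

ISSUED = 5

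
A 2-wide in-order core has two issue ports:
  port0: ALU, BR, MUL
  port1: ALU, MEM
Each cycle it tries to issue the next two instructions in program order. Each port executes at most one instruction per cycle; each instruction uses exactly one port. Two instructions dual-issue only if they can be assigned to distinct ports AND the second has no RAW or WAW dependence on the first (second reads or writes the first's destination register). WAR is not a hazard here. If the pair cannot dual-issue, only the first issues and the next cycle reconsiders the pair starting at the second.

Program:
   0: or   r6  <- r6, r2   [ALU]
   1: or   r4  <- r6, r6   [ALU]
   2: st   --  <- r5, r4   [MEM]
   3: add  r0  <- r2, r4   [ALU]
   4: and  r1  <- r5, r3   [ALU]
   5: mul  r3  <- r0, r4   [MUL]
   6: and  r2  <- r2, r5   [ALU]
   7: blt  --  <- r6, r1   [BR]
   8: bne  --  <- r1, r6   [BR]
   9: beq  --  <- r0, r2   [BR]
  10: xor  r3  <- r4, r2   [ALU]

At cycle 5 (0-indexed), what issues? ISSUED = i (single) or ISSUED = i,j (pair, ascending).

ISSUED = 8

#0 head=0: or.ALU i0 RAW r6
#1 head=1: or.ALU i1 RAW r4
#2 head=2: st.MEM/add.ALU i2&i3 pair
#3 head=4: and.ALU/mul.MUL i4&i5 pair
#4 head=6: and.ALU/blt.BR i6&i7 pair
#5 head=8: bne.BR i8 no-port BR/BR
#6 head=9: beq.BR/xor.ALU i9&i10 pair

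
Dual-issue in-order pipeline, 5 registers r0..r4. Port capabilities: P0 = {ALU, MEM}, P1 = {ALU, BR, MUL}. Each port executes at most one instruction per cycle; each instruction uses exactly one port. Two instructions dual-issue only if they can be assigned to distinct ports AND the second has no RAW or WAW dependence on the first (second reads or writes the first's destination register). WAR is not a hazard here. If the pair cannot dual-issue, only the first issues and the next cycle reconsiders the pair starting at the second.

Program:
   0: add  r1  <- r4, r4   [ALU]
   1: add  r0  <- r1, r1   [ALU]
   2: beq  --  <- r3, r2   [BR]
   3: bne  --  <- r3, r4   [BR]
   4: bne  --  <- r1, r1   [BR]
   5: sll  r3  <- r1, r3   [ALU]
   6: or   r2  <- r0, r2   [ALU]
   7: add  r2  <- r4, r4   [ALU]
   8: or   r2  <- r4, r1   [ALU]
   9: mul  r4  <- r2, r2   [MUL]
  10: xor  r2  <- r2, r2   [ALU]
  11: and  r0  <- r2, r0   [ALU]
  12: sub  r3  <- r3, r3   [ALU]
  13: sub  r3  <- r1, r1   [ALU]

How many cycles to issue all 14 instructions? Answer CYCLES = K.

  cy0 -> i0 (add.ALU) RAW r1
  cy1 -> i1/i2 (add.ALU;beq.BR) 2-wide
  cy2 -> i3 (bne.BR) no-port BR/BR
  cy3 -> i4/i5 (bne.BR;sll.ALU) 2-wide
  cy4 -> i6 (or.ALU) WAW r2
  cy5 -> i7 (add.ALU) WAW r2
  cy6 -> i8 (or.ALU) RAW r2
  cy7 -> i9/i10 (mul.MUL;xor.ALU) 2-wide
  cy8 -> i11/i12 (and.ALU;sub.ALU) 2-wide
  cy9 -> i13 (sub.ALU) tail

CYCLES = 10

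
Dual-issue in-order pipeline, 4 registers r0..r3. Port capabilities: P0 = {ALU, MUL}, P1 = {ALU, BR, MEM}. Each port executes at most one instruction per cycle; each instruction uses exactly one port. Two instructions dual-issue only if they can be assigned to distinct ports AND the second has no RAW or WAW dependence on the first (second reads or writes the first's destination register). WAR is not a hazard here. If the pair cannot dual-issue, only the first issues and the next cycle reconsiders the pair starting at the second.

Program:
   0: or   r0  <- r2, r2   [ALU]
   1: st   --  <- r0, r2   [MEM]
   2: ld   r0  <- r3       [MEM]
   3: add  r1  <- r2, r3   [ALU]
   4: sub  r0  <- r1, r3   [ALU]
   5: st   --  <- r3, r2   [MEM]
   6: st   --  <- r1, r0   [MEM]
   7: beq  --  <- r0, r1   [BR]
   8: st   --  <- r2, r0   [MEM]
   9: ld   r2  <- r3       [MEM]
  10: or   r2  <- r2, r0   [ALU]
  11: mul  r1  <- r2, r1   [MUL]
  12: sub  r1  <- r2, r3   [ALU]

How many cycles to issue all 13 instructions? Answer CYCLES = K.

0. or.ALU @i0  | RAW r0
1. st.MEM @i1  | no-port MEM/MEM
2. ld.MEM/add.ALU @i2,i3  | dual
3. sub.ALU/st.MEM @i4,i5  | dual
4. st.MEM @i6  | no-port MEM/BR
5. beq.BR @i7  | no-port BR/MEM
6. st.MEM @i8  | no-port MEM/MEM
7. ld.MEM @i9  | RAW+WAW r2
8. or.ALU @i10  | RAW r2
9. mul.MUL @i11  | WAW r1
10. sub.ALU @i12  | tail

CYCLES = 11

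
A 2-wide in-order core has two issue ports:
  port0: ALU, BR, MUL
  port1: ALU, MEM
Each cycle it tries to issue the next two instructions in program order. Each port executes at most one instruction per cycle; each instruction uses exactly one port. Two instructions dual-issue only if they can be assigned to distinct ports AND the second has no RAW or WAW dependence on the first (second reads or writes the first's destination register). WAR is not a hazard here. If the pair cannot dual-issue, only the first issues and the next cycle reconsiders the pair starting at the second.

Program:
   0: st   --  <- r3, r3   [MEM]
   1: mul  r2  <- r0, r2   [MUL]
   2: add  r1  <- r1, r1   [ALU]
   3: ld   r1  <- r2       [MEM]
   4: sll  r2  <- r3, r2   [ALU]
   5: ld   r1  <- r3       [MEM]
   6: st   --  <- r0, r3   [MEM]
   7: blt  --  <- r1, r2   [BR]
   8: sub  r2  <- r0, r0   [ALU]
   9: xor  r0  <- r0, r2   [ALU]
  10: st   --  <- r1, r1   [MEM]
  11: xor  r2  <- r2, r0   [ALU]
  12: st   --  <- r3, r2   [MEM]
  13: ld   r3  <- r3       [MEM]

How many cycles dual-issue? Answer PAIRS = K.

PAIRS = 4

c0: i0&i1 st+mul  2-wide
c1: i2 add  WAW r1
c2: i3&i4 ld+sll  2-wide
c3: i5 ld  no-port MEM/MEM
c4: i6&i7 st+blt  2-wide
c5: i8 sub  RAW r2
c6: i9&i10 xor+st  2-wide
c7: i11 xor  RAW r2
c8: i12 st  no-port MEM/MEM
c9: i13 ld  tail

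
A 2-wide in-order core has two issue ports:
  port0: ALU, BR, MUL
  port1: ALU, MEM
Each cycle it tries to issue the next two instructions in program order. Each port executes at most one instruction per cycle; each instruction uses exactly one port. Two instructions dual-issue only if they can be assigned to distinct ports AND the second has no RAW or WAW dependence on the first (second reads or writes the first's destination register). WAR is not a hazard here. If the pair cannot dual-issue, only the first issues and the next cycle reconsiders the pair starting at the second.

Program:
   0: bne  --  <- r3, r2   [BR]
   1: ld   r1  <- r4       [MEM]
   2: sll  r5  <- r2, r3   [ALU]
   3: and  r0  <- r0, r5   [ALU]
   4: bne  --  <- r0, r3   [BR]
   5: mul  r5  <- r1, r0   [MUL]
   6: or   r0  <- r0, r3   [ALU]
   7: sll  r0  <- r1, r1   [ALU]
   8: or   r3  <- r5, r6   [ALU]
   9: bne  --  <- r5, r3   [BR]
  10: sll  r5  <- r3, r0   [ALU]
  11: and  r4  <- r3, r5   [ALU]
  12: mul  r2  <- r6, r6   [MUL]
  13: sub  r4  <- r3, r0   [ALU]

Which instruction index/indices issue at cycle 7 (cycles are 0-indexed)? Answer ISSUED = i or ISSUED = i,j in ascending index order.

ISSUED = 11,12

c0: i0/i1 bne;ld  2-wide
c1: i2 sll  RAW r5
c2: i3 and  RAW r0
c3: i4 bne  no-port BR/MUL
c4: i5/i6 mul;or  2-wide
c5: i7/i8 sll;or  2-wide
c6: i9/i10 bne;sll  2-wide
c7: i11/i12 and;mul  2-wide
c8: i13 sub  tail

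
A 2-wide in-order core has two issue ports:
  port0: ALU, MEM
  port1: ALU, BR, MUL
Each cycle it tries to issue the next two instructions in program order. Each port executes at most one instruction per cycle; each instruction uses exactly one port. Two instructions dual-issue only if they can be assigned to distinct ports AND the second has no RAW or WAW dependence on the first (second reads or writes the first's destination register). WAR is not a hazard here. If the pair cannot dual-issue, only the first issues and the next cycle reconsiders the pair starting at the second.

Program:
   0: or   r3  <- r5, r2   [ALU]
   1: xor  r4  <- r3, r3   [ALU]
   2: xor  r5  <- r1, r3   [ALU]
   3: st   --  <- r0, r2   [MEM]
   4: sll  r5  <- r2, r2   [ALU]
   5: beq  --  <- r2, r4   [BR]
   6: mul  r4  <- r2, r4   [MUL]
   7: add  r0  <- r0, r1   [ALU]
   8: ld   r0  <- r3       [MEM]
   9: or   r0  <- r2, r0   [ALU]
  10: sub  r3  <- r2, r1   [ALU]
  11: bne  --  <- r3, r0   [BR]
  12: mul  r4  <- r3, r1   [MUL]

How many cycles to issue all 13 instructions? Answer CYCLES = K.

  cy0 -> i0 (or) RAW r3
  cy1 -> i1+i2 (xor/xor) 2-wide
  cy2 -> i3+i4 (st/sll) 2-wide
  cy3 -> i5 (beq) no-port BR/MUL
  cy4 -> i6+i7 (mul/add) 2-wide
  cy5 -> i8 (ld) RAW+WAW r0
  cy6 -> i9+i10 (or/sub) 2-wide
  cy7 -> i11 (bne) no-port BR/MUL
  cy8 -> i12 (mul) tail

CYCLES = 9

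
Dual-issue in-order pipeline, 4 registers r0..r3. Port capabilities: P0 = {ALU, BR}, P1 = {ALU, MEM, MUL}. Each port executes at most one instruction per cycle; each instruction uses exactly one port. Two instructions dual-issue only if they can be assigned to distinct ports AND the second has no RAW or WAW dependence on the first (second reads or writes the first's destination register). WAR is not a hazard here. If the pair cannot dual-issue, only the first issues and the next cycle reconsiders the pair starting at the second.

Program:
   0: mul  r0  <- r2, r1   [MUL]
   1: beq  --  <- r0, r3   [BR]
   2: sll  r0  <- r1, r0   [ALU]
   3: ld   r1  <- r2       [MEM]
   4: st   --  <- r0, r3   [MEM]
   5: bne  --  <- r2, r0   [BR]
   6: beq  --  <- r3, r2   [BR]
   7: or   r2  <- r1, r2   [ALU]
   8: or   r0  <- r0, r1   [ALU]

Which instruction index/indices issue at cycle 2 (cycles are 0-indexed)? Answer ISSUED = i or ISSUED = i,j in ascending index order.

  cy0 -> i0 (mul.MUL) RAW r0
  cy1 -> i1,i2 (beq.BR sll.ALU) pair
  cy2 -> i3 (ld.MEM) no-port MEM/MEM
  cy3 -> i4,i5 (st.MEM bne.BR) pair
  cy4 -> i6,i7 (beq.BR or.ALU) pair
  cy5 -> i8 (or.ALU) tail

ISSUED = 3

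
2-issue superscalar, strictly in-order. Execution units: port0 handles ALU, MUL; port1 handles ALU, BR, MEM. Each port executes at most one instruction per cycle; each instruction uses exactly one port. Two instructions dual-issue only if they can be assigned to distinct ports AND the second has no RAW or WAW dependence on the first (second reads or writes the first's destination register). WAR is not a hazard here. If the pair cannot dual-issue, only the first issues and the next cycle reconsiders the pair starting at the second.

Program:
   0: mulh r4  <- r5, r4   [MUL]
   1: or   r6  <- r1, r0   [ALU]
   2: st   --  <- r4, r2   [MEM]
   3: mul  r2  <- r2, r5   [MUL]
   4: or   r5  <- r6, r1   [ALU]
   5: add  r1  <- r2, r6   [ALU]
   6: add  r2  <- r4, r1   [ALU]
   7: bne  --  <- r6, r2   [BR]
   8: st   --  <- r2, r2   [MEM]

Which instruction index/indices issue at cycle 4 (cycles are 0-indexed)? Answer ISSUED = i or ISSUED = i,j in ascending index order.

  cy0 -> i0,i1 (mulh.MUL+or.ALU) dual
  cy1 -> i2,i3 (st.MEM+mul.MUL) dual
  cy2 -> i4,i5 (or.ALU+add.ALU) dual
  cy3 -> i6 (add.ALU) RAW r2
  cy4 -> i7 (bne.BR) no-port BR/MEM
  cy5 -> i8 (st.MEM) tail

ISSUED = 7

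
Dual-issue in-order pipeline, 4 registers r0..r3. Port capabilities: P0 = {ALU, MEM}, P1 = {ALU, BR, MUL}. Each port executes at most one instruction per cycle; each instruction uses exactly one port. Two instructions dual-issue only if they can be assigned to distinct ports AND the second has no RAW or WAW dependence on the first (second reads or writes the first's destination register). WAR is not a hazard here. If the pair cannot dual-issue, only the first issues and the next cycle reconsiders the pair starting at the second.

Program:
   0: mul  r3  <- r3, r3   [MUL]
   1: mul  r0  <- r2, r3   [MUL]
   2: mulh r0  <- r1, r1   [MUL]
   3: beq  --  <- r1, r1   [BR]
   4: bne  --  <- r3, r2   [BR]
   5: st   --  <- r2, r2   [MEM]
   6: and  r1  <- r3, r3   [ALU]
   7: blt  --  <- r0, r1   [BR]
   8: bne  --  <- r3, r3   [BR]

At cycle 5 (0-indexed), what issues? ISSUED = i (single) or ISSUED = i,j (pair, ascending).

0. mul @i0  | no-port MUL/MUL
1. mul @i1  | no-port MUL/MUL
2. mulh @i2  | no-port MUL/BR
3. beq @i3  | no-port BR/BR
4. bne/st @i4,i5  | pair
5. and @i6  | RAW r1
6. blt @i7  | no-port BR/BR
7. bne @i8  | tail

ISSUED = 6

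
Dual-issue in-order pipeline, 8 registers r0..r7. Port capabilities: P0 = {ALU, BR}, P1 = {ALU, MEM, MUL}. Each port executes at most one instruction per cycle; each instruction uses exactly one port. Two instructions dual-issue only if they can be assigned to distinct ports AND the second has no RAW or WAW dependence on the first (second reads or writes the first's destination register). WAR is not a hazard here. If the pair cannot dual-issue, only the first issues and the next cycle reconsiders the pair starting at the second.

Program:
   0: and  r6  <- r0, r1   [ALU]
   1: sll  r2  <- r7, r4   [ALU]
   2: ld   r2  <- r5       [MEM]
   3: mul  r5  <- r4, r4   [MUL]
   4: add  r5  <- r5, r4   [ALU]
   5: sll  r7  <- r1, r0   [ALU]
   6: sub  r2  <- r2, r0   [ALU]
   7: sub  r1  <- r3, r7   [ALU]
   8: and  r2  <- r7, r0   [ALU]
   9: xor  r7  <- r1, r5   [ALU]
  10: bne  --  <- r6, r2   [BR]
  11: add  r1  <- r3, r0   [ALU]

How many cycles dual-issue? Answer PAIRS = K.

[0] i0&i1  and.ALU+sll.ALU  -- pair
[1] i2  ld.MEM  -- no-port MEM/MUL
[2] i3  mul.MUL  -- RAW+WAW r5
[3] i4&i5  add.ALU+sll.ALU  -- pair
[4] i6&i7  sub.ALU+sub.ALU  -- pair
[5] i8&i9  and.ALU+xor.ALU  -- pair
[6] i10&i11  bne.BR+add.ALU  -- pair

PAIRS = 5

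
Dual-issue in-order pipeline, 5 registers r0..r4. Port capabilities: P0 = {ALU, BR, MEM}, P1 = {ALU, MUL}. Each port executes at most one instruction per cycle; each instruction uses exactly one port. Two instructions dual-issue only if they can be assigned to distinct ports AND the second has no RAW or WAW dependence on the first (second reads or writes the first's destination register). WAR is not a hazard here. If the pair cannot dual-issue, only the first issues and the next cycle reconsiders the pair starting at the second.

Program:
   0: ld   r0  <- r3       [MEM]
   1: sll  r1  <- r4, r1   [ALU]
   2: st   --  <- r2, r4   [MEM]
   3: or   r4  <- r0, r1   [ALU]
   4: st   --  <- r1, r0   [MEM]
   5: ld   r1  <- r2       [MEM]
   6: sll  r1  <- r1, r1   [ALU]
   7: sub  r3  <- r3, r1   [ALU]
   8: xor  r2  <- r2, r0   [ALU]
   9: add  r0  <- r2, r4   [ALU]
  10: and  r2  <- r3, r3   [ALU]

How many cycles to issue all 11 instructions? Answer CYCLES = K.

c0: i0/i1 ld;sll  dual
c1: i2/i3 st;or  dual
c2: i4 st  no-port MEM/MEM
c3: i5 ld  RAW+WAW r1
c4: i6 sll  RAW r1
c5: i7/i8 sub;xor  dual
c6: i9/i10 add;and  dual

CYCLES = 7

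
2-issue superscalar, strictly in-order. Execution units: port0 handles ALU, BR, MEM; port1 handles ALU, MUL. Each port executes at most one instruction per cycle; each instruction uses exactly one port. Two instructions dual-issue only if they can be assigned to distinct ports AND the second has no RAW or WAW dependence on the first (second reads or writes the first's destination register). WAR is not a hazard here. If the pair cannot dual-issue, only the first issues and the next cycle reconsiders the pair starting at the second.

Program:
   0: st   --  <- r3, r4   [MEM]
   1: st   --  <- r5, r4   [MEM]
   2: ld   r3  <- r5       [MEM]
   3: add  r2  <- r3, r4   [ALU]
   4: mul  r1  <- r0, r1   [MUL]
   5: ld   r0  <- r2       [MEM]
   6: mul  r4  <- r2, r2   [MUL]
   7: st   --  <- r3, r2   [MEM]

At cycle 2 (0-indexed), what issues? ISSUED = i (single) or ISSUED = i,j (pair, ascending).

#0 head=0: st.MEM i0 no-port MEM/MEM
#1 head=1: st.MEM i1 no-port MEM/MEM
#2 head=2: ld.MEM i2 RAW r3
#3 head=3: add.ALU/mul.MUL i3,i4 pair
#4 head=5: ld.MEM/mul.MUL i5,i6 pair
#5 head=7: st.MEM i7 tail

ISSUED = 2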